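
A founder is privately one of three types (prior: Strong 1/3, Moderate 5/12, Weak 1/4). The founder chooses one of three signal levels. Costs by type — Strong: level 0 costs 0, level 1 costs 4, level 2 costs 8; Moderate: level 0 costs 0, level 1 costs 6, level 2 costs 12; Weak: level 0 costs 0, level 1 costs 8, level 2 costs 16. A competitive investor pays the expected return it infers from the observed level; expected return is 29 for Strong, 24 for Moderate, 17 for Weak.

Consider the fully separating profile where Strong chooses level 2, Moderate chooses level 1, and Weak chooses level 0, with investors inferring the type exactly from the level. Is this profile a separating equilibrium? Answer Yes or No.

Yes

Separating valuations: level 2 → 29, level 1 → 24, level 0 → 17.
Strong (assigned level 2): level 0: 17 − 0 = 17; level 1: 24 − 4 = 20; level 2: 29 − 8 = 21. Strong stays.
Moderate (assigned level 1): level 0: 17 − 0 = 17; level 1: 24 − 6 = 18; level 2: 29 − 12 = 17. Moderate stays.
Weak (assigned level 0): level 0: 17 − 0 = 17; level 1: 24 − 8 = 16; level 2: 29 − 16 = 13. Weak stays.
Every type prefers its assigned level; separation holds.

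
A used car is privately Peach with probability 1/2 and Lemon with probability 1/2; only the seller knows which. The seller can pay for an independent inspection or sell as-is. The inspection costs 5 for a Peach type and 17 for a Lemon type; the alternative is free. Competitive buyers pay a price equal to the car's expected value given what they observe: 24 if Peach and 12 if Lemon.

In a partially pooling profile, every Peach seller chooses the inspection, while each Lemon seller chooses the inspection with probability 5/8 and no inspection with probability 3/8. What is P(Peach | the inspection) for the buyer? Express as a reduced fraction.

P(the inspection) = (1/2)·1 + (1/2)·(5/8) = 13/16.
By Bayes' rule, P(Peach | the inspection) = (1/2) / (13/16) = 8/13.

8/13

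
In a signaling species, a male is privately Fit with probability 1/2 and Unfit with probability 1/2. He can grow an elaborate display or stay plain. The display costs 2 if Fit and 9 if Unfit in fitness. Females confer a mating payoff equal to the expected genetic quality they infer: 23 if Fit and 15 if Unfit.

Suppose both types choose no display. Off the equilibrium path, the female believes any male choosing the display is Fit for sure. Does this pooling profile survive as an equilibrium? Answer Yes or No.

No

On path, the female holds the prior and pays 1/2·23 + 1/2·15 = 19. Off path (the display), believing Fit, it pays 23.
Fit: no display nets 19; the display nets 23 − 2 = 21. Fit would deviate.
Unfit: no display nets 19; the display nets 23 − 9 = 14. Unfit stays.
A type deviates, so pooling fails.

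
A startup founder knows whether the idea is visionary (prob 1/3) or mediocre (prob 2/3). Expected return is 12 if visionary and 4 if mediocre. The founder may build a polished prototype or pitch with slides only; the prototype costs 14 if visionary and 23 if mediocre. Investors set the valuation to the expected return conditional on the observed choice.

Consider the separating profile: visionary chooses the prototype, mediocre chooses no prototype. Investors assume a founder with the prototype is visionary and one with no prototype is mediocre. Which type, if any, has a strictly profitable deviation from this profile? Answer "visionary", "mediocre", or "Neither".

visionary

The prototype pays 12; no prototype pays 4.
visionary: assigned the prototype, nets 12 − 14 = -2; deviating to no prototype nets 4.
mediocre: assigned no prototype, nets 4; deviating to the prototype nets 12 − 23 = -11.
The visionary type gains 6 by deviating.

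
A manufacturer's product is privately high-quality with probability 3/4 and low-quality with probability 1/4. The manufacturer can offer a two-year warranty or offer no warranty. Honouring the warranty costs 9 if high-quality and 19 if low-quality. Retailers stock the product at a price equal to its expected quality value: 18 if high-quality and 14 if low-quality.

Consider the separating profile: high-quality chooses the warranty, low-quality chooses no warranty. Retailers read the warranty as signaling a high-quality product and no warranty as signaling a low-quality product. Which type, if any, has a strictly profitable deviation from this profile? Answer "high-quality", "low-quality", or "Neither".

The warranty pays 18; no warranty pays 14.
high-quality: assigned the warranty, nets 18 − 9 = 9; deviating to no warranty nets 14.
low-quality: assigned no warranty, nets 14; deviating to the warranty nets 18 − 19 = -1.
The high-quality type gains 5 by deviating.

high-quality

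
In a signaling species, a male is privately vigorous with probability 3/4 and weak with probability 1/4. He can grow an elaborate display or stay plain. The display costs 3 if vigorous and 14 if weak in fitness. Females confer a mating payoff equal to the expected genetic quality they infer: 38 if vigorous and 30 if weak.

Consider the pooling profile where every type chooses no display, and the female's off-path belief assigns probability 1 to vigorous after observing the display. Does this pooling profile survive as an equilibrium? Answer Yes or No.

Yes

On path, the female holds the prior and pays 3/4·38 + 1/4·30 = 36. Off path (the display), believing vigorous, it pays 38.
vigorous: no display nets 36; the display nets 38 − 3 = 35. vigorous stays.
weak: no display nets 36; the display nets 38 − 14 = 24. weak stays.
No type deviates, so pooling is sustained.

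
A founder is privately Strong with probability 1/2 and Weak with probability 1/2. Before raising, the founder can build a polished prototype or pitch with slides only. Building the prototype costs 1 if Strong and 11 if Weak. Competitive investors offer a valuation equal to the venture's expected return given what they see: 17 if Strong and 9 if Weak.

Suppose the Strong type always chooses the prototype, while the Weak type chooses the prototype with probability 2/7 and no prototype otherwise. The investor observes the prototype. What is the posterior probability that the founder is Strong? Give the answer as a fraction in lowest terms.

P(the prototype) = (1/2)·1 + (1/2)·(2/7) = 9/14.
By Bayes' rule, P(Strong | the prototype) = (1/2) / (9/14) = 7/9.

7/9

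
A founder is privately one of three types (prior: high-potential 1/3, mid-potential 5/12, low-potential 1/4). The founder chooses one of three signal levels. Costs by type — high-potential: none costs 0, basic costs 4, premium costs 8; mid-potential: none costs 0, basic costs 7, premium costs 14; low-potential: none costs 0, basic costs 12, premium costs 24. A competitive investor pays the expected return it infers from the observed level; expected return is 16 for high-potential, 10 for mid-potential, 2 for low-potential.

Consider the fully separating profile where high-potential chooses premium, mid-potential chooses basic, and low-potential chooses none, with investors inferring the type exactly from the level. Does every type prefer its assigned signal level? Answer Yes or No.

Yes

Separating valuations: premium → 16, basic → 10, none → 2.
high-potential (assigned premium): none: 2 − 0 = 2; basic: 10 − 4 = 6; premium: 16 − 8 = 8. high-potential stays.
mid-potential (assigned basic): none: 2 − 0 = 2; basic: 10 − 7 = 3; premium: 16 − 14 = 2. mid-potential stays.
low-potential (assigned none): none: 2 − 0 = 2; basic: 10 − 12 = -2; premium: 16 − 24 = -8. low-potential stays.
Every type prefers its assigned level; separation holds.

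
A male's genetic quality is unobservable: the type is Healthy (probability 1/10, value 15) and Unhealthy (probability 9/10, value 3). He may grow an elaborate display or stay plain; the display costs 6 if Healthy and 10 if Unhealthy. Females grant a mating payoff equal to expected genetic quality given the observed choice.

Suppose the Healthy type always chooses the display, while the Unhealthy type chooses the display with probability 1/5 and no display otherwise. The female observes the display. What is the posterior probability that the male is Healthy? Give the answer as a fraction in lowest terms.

5/14

P(the display) = (1/10)·1 + (9/10)·(1/5) = 7/25.
By Bayes' rule, P(Healthy | the display) = (1/10) / (7/25) = 5/14.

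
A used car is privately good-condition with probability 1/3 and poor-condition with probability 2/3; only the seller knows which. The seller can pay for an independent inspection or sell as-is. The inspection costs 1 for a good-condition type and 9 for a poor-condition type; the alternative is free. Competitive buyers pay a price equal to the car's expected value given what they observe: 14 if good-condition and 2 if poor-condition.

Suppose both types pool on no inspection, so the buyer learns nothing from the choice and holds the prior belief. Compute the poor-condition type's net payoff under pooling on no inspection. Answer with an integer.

6

Pooled price = 1/3·14 + 2/3·2 = 6.
poor-condition pays no cost for no inspection, so net payoff = 6.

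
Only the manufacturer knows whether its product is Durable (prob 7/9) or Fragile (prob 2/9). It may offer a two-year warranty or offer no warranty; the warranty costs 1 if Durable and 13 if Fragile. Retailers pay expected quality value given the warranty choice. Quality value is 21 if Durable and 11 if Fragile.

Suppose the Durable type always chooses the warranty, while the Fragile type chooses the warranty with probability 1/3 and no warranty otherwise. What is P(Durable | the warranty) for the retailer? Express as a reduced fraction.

21/23

P(the warranty) = (7/9)·1 + (2/9)·(1/3) = 23/27.
By Bayes' rule, P(Durable | the warranty) = (7/9) / (23/27) = 21/23.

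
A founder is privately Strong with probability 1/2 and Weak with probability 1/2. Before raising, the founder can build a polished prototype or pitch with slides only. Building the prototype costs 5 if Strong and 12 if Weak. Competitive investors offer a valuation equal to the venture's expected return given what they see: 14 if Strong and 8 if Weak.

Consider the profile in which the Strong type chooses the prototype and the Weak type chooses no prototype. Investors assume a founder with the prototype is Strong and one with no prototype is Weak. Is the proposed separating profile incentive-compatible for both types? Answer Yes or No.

Under these beliefs, the prototype earns valuation 14 and no prototype earns valuation 8.
Strong: the prototype nets 14 − 5 = 9; no prototype nets 8. Strong prefers the prototype.
Weak: the prototype nets 14 − 12 = 2; no prototype nets 8. Weak prefers no prototype.
Neither type deviates, so the separating profile is an equilibrium.

Yes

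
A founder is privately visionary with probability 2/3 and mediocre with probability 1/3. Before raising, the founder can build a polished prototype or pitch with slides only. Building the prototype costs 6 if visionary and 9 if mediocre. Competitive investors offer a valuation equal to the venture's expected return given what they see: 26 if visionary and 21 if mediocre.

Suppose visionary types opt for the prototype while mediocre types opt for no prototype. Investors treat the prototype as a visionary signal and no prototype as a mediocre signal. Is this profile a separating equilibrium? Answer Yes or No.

Under these beliefs, the prototype earns valuation 26 and no prototype earns valuation 21.
visionary: the prototype nets 26 − 6 = 20; no prototype nets 21. visionary would deviate to no prototype.
mediocre: the prototype nets 26 − 9 = 17; no prototype nets 21. mediocre prefers no prototype.
visionary has a profitable deviation, so the profile is not an equilibrium.

No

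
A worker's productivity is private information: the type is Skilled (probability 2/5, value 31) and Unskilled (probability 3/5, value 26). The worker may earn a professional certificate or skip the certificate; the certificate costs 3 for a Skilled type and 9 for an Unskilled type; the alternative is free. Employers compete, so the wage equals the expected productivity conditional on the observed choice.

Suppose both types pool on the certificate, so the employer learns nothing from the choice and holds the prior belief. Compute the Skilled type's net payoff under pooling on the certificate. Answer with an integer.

Pooled wage = 2/5·31 + 3/5·26 = 28.
Skilled pays cost 3 for the certificate, so net payoff = 28 − 3 = 25.

25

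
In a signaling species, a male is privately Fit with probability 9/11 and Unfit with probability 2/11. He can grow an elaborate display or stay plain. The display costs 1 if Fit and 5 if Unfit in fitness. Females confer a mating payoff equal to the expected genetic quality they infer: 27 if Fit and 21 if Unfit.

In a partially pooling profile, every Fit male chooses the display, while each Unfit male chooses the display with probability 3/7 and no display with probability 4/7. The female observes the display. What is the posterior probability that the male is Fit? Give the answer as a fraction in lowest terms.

21/23

P(the display) = (9/11)·1 + (2/11)·(3/7) = 69/77.
By Bayes' rule, P(Fit | the display) = (9/11) / (69/77) = 21/23.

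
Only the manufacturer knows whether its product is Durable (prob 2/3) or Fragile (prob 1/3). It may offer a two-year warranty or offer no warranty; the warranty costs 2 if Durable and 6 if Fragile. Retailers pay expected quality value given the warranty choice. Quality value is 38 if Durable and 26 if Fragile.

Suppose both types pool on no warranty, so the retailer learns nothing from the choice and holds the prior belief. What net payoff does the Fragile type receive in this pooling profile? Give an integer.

Pooled price = 2/3·38 + 1/3·26 = 34.
Fragile pays no cost for no warranty, so net payoff = 34.

34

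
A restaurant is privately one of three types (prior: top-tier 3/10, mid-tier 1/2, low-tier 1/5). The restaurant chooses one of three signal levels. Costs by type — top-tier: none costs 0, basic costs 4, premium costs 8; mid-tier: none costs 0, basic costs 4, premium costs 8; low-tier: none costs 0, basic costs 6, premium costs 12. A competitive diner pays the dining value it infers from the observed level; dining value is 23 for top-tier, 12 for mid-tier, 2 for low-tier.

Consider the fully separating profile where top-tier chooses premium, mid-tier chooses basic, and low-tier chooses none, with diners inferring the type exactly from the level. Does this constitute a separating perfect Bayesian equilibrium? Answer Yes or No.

Separating price premiums: premium → 23, basic → 12, none → 2.
top-tier (assigned premium): none: 2 − 0 = 2; basic: 12 − 4 = 8; premium: 23 − 8 = 15. top-tier stays.
mid-tier (assigned basic): none: 2 − 0 = 2; basic: 12 − 4 = 8; premium: 23 − 8 = 15. mid-tier prefers premium.
low-tier (assigned none): none: 2 − 0 = 2; basic: 12 − 6 = 6; premium: 23 − 12 = 11. low-tier prefers premium.
At least one type deviates; the separating profile fails.

No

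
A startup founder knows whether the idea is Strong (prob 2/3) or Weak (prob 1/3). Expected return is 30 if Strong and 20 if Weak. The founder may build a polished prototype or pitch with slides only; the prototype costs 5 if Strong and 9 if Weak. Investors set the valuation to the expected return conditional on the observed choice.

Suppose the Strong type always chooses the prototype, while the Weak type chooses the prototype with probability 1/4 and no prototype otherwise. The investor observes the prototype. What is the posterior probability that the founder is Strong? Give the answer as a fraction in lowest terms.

P(the prototype) = (2/3)·1 + (1/3)·(1/4) = 3/4.
By Bayes' rule, P(Strong | the prototype) = (2/3) / (3/4) = 8/9.

8/9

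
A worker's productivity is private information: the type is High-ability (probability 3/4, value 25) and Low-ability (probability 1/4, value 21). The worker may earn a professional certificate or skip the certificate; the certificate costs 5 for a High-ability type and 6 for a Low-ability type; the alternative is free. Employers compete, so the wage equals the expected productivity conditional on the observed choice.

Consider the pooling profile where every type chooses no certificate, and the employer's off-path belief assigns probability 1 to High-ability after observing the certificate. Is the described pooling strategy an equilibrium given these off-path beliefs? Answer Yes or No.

On path, the employer holds the prior and pays 3/4·25 + 1/4·21 = 24. Off path (the certificate), believing High-ability, it pays 25.
High-ability: no certificate nets 24; the certificate nets 25 − 5 = 20. High-ability stays.
Low-ability: no certificate nets 24; the certificate nets 25 − 6 = 19. Low-ability stays.
No type deviates, so pooling is sustained.

Yes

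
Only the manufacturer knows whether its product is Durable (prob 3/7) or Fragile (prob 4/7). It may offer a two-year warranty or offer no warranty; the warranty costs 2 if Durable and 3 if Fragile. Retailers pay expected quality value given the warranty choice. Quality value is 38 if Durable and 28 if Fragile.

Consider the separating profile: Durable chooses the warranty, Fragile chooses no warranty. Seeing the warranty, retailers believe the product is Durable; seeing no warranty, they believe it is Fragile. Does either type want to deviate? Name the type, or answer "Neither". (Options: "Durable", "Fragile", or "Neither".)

Fragile

The warranty pays 38; no warranty pays 28.
Durable: assigned the warranty, nets 38 − 2 = 36; deviating to no warranty nets 28.
Fragile: assigned no warranty, nets 28; deviating to the warranty nets 38 − 3 = 35.
The Fragile type gains 7 by deviating.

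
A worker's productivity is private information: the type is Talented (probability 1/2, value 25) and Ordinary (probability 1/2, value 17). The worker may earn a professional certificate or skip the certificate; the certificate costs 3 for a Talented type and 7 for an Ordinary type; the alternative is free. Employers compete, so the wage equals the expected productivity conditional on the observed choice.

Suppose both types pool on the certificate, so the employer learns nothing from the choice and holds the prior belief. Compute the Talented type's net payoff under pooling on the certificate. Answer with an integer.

18

Pooled wage = 1/2·25 + 1/2·17 = 21.
Talented pays cost 3 for the certificate, so net payoff = 21 − 3 = 18.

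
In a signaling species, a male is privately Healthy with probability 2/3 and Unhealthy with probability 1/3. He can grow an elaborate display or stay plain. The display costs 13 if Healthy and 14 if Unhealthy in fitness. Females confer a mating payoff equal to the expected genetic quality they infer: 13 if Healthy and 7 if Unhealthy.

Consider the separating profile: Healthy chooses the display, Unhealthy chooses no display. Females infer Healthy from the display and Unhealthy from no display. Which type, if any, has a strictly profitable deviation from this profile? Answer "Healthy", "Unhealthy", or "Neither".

The display pays 13; no display pays 7.
Healthy: assigned the display, nets 13 − 13 = 0; deviating to no display nets 7.
Unhealthy: assigned no display, nets 7; deviating to the display nets 13 − 14 = -1.
The Healthy type gains 7 by deviating.

Healthy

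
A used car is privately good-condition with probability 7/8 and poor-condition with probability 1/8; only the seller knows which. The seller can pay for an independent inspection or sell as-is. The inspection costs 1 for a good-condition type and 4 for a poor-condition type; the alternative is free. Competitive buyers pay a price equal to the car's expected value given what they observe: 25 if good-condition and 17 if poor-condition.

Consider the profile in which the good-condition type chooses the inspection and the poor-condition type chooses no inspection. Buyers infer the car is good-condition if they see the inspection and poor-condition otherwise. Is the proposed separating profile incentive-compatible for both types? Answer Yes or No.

Under these beliefs, the inspection earns price 25 and no inspection earns price 17.
good-condition: the inspection nets 25 − 1 = 24; no inspection nets 17. good-condition prefers the inspection.
poor-condition: the inspection nets 25 − 4 = 21; no inspection nets 17. poor-condition would deviate to the inspection.
poor-condition has a profitable deviation, so the profile is not an equilibrium.

No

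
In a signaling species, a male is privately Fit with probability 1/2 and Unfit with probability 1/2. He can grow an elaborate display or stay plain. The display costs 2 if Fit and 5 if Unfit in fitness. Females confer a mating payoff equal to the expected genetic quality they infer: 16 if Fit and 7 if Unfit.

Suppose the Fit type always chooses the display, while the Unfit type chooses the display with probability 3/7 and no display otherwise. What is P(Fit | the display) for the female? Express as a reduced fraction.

P(the display) = (1/2)·1 + (1/2)·(3/7) = 5/7.
By Bayes' rule, P(Fit | the display) = (1/2) / (5/7) = 7/10.

7/10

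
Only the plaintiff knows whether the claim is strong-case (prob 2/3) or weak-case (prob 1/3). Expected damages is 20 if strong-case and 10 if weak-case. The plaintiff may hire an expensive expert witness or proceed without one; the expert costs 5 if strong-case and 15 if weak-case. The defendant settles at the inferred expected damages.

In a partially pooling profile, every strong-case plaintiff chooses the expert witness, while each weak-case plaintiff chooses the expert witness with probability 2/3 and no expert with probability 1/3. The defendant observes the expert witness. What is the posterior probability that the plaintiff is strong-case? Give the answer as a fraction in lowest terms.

P(the expert witness) = (2/3)·1 + (1/3)·(2/3) = 8/9.
By Bayes' rule, P(strong-case | the expert witness) = (2/3) / (8/9) = 3/4.

3/4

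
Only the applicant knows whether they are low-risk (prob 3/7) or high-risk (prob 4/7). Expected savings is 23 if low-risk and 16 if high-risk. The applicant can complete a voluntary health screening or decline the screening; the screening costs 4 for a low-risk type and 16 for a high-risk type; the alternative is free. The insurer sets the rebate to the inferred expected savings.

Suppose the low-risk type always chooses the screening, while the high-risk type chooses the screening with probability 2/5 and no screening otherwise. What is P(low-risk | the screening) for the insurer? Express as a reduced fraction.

P(the screening) = (3/7)·1 + (4/7)·(2/5) = 23/35.
By Bayes' rule, P(low-risk | the screening) = (3/7) / (23/35) = 15/23.

15/23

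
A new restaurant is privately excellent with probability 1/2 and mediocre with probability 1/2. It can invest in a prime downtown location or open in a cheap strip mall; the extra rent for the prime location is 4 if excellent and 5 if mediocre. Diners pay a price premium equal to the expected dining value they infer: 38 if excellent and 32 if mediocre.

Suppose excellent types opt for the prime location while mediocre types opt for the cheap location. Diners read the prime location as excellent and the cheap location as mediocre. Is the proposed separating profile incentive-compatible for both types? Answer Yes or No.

Under these beliefs, the prime location earns price premium 38 and the cheap location earns price premium 32.
excellent: the prime location nets 38 − 4 = 34; the cheap location nets 32. excellent prefers the prime location.
mediocre: the prime location nets 38 − 5 = 33; the cheap location nets 32. mediocre would deviate to the prime location.
mediocre has a profitable deviation, so the profile is not an equilibrium.

No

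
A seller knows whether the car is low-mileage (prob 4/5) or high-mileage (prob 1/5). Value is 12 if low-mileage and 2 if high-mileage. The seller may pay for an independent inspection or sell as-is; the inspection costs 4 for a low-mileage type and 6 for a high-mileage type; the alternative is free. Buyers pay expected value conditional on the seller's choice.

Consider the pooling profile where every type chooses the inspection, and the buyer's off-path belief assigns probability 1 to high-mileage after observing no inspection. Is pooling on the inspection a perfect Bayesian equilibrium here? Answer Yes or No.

On path, the buyer holds the prior and pays 4/5·12 + 1/5·2 = 10. Off path (no inspection), believing high-mileage, it pays 2.
low-mileage: the inspection nets 10 − 4 = 6; no inspection nets 2. low-mileage stays.
high-mileage: the inspection nets 10 − 6 = 4; no inspection nets 2. high-mileage stays.
No type deviates, so pooling is sustained.

Yes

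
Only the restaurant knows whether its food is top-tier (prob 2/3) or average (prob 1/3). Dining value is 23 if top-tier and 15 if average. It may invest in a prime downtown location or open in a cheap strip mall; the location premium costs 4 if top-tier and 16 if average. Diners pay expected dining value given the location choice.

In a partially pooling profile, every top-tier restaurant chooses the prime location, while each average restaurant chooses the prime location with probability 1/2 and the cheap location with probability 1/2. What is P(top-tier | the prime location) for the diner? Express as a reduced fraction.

P(the prime location) = (2/3)·1 + (1/3)·(1/2) = 5/6.
By Bayes' rule, P(top-tier | the prime location) = (2/3) / (5/6) = 4/5.

4/5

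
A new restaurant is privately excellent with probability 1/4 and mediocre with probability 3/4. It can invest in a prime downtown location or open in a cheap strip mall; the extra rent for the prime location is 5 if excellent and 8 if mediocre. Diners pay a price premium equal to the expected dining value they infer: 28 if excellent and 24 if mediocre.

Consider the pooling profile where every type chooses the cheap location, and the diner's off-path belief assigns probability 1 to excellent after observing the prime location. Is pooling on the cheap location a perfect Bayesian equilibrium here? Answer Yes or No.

Yes

On path, the diner holds the prior and pays 1/4·28 + 3/4·24 = 25. Off path (the prime location), believing excellent, it pays 28.
excellent: the cheap location nets 25; the prime location nets 28 − 5 = 23. excellent stays.
mediocre: the cheap location nets 25; the prime location nets 28 − 8 = 20. mediocre stays.
No type deviates, so pooling is sustained.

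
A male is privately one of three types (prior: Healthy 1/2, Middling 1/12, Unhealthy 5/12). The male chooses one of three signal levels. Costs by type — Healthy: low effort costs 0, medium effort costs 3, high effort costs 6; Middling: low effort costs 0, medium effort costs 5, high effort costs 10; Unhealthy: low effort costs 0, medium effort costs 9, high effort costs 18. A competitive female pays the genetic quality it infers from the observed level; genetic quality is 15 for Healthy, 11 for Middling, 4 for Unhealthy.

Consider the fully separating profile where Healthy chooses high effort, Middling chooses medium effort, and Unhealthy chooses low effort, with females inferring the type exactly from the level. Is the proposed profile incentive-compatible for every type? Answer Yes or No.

Separating mating payoffs: high effort → 15, medium effort → 11, low effort → 4.
Healthy (assigned high effort): low effort: 4 − 0 = 4; medium effort: 11 − 3 = 8; high effort: 15 − 6 = 9. Healthy stays.
Middling (assigned medium effort): low effort: 4 − 0 = 4; medium effort: 11 − 5 = 6; high effort: 15 − 10 = 5. Middling stays.
Unhealthy (assigned low effort): low effort: 4 − 0 = 4; medium effort: 11 − 9 = 2; high effort: 15 − 18 = -3. Unhealthy stays.
Every type prefers its assigned level; separation holds.

Yes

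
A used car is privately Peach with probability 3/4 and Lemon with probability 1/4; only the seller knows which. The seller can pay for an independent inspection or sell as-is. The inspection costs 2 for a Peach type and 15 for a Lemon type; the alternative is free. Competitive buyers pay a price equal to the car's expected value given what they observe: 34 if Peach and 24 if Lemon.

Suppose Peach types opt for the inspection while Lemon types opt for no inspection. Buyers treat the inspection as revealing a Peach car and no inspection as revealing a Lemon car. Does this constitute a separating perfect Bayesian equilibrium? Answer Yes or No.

Under these beliefs, the inspection earns price 34 and no inspection earns price 24.
Peach: the inspection nets 34 − 2 = 32; no inspection nets 24. Peach prefers the inspection.
Lemon: the inspection nets 34 − 15 = 19; no inspection nets 24. Lemon prefers no inspection.
Neither type deviates, so the separating profile is an equilibrium.

Yes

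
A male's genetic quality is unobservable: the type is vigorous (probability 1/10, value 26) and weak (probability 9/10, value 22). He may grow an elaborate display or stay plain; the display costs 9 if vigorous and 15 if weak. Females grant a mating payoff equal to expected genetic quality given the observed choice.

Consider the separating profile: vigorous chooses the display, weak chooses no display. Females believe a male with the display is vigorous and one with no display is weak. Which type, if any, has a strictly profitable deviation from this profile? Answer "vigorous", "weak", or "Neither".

The display pays 26; no display pays 22.
vigorous: assigned the display, nets 26 − 9 = 17; deviating to no display nets 22.
weak: assigned no display, nets 22; deviating to the display nets 26 − 15 = 11.
The vigorous type gains 5 by deviating.

vigorous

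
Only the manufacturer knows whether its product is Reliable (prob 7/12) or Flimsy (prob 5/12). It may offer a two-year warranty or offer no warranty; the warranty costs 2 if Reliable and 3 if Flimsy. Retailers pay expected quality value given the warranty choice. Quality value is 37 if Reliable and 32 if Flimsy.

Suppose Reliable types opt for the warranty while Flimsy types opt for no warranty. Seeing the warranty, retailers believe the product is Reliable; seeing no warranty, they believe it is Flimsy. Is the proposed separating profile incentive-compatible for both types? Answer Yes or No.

Under these beliefs, the warranty earns price 37 and no warranty earns price 32.
Reliable: the warranty nets 37 − 2 = 35; no warranty nets 32. Reliable prefers the warranty.
Flimsy: the warranty nets 37 − 3 = 34; no warranty nets 32. Flimsy would deviate to the warranty.
Flimsy has a profitable deviation, so the profile is not an equilibrium.

No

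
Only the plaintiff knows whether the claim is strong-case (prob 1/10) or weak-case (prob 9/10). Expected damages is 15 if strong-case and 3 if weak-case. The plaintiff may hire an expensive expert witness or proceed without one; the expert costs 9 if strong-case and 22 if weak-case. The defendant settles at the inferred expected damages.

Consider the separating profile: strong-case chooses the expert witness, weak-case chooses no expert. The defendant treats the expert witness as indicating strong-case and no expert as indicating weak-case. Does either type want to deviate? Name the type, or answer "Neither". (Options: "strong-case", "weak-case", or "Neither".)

The expert witness pays 15; no expert pays 3.
strong-case: assigned the expert witness, nets 15 − 9 = 6; deviating to no expert nets 3.
weak-case: assigned no expert, nets 3; deviating to the expert witness nets 15 − 22 = -7.
Both types strictly prefer their assigned action; no profitable deviation.

Neither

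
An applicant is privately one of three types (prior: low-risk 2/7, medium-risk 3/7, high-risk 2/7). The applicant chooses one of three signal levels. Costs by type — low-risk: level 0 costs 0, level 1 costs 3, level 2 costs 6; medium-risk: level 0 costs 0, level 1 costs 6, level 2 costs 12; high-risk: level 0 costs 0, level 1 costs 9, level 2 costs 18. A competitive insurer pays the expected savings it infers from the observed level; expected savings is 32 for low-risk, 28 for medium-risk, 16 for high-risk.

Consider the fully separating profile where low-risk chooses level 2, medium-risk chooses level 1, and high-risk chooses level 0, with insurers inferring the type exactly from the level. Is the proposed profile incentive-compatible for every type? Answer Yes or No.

Separating rebates: level 2 → 32, level 1 → 28, level 0 → 16.
low-risk (assigned level 2): level 0: 16 − 0 = 16; level 1: 28 − 3 = 25; level 2: 32 − 6 = 26. low-risk stays.
medium-risk (assigned level 1): level 0: 16 − 0 = 16; level 1: 28 − 6 = 22; level 2: 32 − 12 = 20. medium-risk stays.
high-risk (assigned level 0): level 0: 16 − 0 = 16; level 1: 28 − 9 = 19; level 2: 32 − 18 = 14. high-risk prefers level 1.
At least one type deviates; the separating profile fails.

No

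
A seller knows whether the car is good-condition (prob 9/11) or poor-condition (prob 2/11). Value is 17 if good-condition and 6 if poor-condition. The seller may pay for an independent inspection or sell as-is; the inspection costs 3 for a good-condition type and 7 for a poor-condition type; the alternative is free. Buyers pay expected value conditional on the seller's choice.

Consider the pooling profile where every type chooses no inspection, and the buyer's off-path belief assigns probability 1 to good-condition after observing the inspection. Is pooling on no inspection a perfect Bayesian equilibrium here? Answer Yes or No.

Yes

On path, the buyer holds the prior and pays 9/11·17 + 2/11·6 = 15. Off path (the inspection), believing good-condition, it pays 17.
good-condition: no inspection nets 15; the inspection nets 17 − 3 = 14. good-condition stays.
poor-condition: no inspection nets 15; the inspection nets 17 − 7 = 10. poor-condition stays.
No type deviates, so pooling is sustained.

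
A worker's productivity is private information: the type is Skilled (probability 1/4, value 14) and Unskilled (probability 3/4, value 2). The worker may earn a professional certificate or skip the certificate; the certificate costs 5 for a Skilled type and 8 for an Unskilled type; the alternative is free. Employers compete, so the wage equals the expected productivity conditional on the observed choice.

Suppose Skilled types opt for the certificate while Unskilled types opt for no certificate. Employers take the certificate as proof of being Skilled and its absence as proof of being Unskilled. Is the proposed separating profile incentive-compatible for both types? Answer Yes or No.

Under these beliefs, the certificate earns wage 14 and no certificate earns wage 2.
Skilled: the certificate nets 14 − 5 = 9; no certificate nets 2. Skilled prefers the certificate.
Unskilled: the certificate nets 14 − 8 = 6; no certificate nets 2. Unskilled would deviate to the certificate.
Unskilled has a profitable deviation, so the profile is not an equilibrium.

No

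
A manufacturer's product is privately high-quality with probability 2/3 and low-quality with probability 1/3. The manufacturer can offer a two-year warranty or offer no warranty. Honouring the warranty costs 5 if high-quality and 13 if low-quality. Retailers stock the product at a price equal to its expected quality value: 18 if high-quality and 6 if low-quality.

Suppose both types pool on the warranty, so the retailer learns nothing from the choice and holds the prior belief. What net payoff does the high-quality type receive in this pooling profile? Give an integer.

Pooled price = 2/3·18 + 1/3·6 = 14.
high-quality pays cost 5 for the warranty, so net payoff = 14 − 5 = 9.

9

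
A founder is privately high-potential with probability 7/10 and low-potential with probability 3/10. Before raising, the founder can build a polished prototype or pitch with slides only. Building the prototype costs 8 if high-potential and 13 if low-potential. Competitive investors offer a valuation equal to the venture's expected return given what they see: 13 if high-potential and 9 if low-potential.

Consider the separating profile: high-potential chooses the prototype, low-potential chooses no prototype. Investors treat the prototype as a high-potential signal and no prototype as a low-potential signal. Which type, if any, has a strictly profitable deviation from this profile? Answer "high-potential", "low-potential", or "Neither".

high-potential

The prototype pays 13; no prototype pays 9.
high-potential: assigned the prototype, nets 13 − 8 = 5; deviating to no prototype nets 9.
low-potential: assigned no prototype, nets 9; deviating to the prototype nets 13 − 13 = 0.
The high-potential type gains 4 by deviating.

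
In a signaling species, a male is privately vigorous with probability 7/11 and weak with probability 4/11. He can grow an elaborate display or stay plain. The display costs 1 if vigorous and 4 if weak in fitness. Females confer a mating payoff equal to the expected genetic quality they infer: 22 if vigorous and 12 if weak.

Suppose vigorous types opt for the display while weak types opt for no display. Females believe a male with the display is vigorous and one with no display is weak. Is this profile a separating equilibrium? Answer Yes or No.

No

Under these beliefs, the display earns mating payoff 22 and no display earns mating payoff 12.
vigorous: the display nets 22 − 1 = 21; no display nets 12. vigorous prefers the display.
weak: the display nets 22 − 4 = 18; no display nets 12. weak would deviate to the display.
weak has a profitable deviation, so the profile is not an equilibrium.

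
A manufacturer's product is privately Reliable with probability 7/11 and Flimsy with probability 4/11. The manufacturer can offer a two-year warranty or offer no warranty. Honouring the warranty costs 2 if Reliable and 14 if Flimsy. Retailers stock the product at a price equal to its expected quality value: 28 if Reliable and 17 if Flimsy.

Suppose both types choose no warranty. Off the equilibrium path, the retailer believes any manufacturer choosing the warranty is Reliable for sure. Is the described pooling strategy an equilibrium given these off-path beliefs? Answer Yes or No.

No

On path, the retailer holds the prior and pays 7/11·28 + 4/11·17 = 24. Off path (the warranty), believing Reliable, it pays 28.
Reliable: no warranty nets 24; the warranty nets 28 − 2 = 26. Reliable would deviate.
Flimsy: no warranty nets 24; the warranty nets 28 − 14 = 14. Flimsy stays.
A type deviates, so pooling fails.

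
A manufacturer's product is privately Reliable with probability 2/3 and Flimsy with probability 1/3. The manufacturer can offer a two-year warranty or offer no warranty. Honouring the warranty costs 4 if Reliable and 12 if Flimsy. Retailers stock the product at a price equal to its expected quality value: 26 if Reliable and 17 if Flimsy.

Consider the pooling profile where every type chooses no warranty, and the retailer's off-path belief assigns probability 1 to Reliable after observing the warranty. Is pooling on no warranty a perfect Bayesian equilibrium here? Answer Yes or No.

Yes

On path, the retailer holds the prior and pays 2/3·26 + 1/3·17 = 23. Off path (the warranty), believing Reliable, it pays 26.
Reliable: no warranty nets 23; the warranty nets 26 − 4 = 22. Reliable stays.
Flimsy: no warranty nets 23; the warranty nets 26 − 12 = 14. Flimsy stays.
No type deviates, so pooling is sustained.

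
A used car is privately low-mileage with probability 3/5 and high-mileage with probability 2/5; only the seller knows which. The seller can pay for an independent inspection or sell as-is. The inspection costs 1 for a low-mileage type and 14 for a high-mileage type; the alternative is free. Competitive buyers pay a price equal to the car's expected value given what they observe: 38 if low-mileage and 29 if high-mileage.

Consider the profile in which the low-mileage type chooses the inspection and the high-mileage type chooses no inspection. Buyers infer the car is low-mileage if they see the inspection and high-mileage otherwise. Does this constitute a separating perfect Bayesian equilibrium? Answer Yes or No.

Under these beliefs, the inspection earns price 38 and no inspection earns price 29.
low-mileage: the inspection nets 38 − 1 = 37; no inspection nets 29. low-mileage prefers the inspection.
high-mileage: the inspection nets 38 − 14 = 24; no inspection nets 29. high-mileage prefers no inspection.
Neither type deviates, so the separating profile is an equilibrium.

Yes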